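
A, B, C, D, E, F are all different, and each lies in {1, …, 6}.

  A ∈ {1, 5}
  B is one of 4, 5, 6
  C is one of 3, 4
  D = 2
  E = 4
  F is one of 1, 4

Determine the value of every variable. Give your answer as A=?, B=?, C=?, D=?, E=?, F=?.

A=5, B=6, C=3, D=2, E=4, F=1

D has just one choice, so D = 2.
That leaves E = 4. Strike 4 from B, C, F.
F's domain is down to {1}, so F = 1. So A can't be 1.
A's domain is down to {5}, so A = 5. So B can't be 5.
That leaves B = 6.
C has just one choice, so C = 3.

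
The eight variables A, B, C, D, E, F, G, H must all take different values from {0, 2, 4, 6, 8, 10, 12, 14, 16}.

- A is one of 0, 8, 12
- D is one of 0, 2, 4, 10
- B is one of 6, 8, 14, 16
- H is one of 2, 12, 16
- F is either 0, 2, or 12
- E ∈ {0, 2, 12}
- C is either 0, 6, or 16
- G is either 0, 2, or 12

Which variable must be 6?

E, F, G between them cover only {0, 2, 12} — a naked triple. Remove those values from A, C, D, H.
A's domain is down to {8}, so A = 8. Strike 8 from B.
H has just one choice, so H = 16. Remove 16 from B, C.

C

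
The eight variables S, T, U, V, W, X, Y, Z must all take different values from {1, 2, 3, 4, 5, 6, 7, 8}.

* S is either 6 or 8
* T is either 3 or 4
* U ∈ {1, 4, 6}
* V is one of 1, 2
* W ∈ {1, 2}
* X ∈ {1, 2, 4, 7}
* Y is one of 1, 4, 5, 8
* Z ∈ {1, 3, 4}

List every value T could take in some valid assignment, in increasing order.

The 8 variables draw from only 8 values {1, 2, 3, 4, 5, 6, 7, 8}, so each is used; only Y can be 5, hence Y = 5.
The 7 still-open variables draw from only 7 values {1, 2, 3, 4, 6, 7, 8}, so each is used; only X can be 7, hence X = 7.
Among the 6 still-open variables, 8 fits only S (and all 6 values in {1, 2, 3, 4, 6, 8} must be used), so S = 8.
The 5 still-open variables draw from only 5 values {1, 2, 3, 4, 6}, so each is used; only U can be 6, hence U = 6.
V and W between them cover only {1, 2} — a naked pair. Remove those values from Z.
No further eliminations apply; T can still be any of 3, 4.

3, 4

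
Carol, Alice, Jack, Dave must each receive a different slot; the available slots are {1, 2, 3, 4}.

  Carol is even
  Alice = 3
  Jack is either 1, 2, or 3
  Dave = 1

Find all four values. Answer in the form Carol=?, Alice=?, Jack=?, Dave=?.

Alice's domain is down to {3}, so Alice = 3. So Jack can't be 3.
Dave must be 1 (only option left). Eliminate 1 elsewhere: Jack.
That leaves Jack = 2. So Carol can't be 2.
Carol's domain is down to {4}, so Carol = 4.

Carol=4, Alice=3, Jack=2, Dave=1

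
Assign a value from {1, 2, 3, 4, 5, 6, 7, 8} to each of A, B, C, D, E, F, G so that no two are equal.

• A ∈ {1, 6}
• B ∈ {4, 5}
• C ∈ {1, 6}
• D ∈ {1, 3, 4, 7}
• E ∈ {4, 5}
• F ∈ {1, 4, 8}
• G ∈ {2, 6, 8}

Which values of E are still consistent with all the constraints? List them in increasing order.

4, 5

A and C between them cover only {1, 6} — a naked pair. Remove those values from D, F, G.
B and E between them cover only {4, 5} — a naked pair. Remove those values from D, F.
F has just one choice, so F = 8. Eliminate 8 elsewhere: G.
G's domain is down to {2}, so G = 2.
No further eliminations apply; E can still be any of 4, 5.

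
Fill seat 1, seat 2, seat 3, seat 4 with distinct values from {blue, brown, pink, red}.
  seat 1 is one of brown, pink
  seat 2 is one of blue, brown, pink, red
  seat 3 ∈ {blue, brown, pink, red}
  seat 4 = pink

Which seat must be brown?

seat 4's domain is down to {pink}, so seat 4 = pink. Remove pink from seat 1, seat 2, seat 3.
So brown goes to seat 1.

seat 1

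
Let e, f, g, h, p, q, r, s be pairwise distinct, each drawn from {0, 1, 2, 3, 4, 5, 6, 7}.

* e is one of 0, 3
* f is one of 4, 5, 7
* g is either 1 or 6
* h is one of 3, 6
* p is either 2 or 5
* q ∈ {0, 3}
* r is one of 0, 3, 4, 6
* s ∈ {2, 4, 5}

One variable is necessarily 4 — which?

Among the 8 variables, 1 fits only g (and all 8 values in {0, 1, 2, 3, 4, 5, 6, 7} must be used), so g = 1.
Among the 7 still-open variables, 7 fits only f (and all 7 values in {0, 2, 3, 4, 5, 6, 7} must be used), so f = 7.
e and q share exactly the 2 values {0, 3}; by pigeonhole those values go to them, so strike 0, 3 from h, r.
That leaves h = 6. Strike 6 from r.
So 4 goes to r.

r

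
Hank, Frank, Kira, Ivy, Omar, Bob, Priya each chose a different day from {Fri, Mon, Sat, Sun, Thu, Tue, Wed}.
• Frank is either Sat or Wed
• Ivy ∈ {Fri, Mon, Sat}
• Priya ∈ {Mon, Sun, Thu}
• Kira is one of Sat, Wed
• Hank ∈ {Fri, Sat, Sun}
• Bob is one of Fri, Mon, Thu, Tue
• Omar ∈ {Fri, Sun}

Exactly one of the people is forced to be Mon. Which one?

Ivy

Among the 7 variables, Tue fits only Bob (and all 7 values in {Fri, Mon, Sat, Sun, Thu, Tue, Wed} must be used), so Bob = Tue.
Among the 6 still-open variables, Thu fits only Priya (and all 6 values in {Fri, Mon, Sat, Sun, Thu, Wed} must be used), so Priya = Thu.
Among the 5 still-open variables, Mon fits only Ivy (and all 5 values in {Fri, Mon, Sat, Sun, Wed} must be used), so Ivy = Mon.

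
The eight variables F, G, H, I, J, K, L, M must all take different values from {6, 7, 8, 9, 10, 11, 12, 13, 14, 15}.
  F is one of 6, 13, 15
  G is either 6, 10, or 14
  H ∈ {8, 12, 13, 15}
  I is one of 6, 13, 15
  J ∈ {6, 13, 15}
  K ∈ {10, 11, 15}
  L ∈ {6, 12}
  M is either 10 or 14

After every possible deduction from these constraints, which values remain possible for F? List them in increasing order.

6, 13, 15

The 8 variables draw from only 8 values {6, 8, 10, 11, 12, 13, 14, 15}, so each is used; only H can be 8, hence H = 8.
The 7 still-open variables together cover exactly {6, 10, 11, 12, 13, 14, 15} — 7 values for 7 variables — and 11 appears only in K's list, so K = 11.
Among the 6 still-open variables, 12 fits only L (and all 6 values in {6, 10, 12, 13, 14, 15} must be used), so L = 12.
The 3 variables F, I, J are confined to {6, 13, 15}, which locks those values in; drop them from G.
No further eliminations apply; F can still be any of 6, 13, 15.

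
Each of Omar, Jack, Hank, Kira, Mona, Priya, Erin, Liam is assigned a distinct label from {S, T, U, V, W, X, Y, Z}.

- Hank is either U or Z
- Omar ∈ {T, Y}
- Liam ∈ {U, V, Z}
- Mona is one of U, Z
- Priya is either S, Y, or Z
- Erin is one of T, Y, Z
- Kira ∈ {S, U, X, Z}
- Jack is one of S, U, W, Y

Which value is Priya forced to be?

The 8 variables together cover exactly {S, T, U, V, W, X, Y, Z} — 8 values for 8 variables — and V appears only in Liam's list, so Liam = V.
Among the 7 still-open variables, W fits only Jack (and all 7 values in {S, T, U, W, X, Y, Z} must be used), so Jack = W.
The 6 still-open variables together cover exactly {S, T, U, X, Y, Z} — 6 values for 6 variables — and X appears only in Kira's list, so Kira = X.
Among the 5 still-open variables, S fits only Priya (and all 5 values in {S, T, U, Y, Z} must be used), so Priya = S.

S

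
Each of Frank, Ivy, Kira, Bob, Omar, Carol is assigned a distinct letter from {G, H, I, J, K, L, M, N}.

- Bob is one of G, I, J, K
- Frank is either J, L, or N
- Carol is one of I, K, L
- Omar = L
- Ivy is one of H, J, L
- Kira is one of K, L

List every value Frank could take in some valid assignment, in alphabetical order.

J, N

Omar has just one choice, so Omar = L. Remove L from Frank, Ivy, Kira, Carol.
That leaves Kira = K. Eliminate K elsewhere: Bob, Carol.
Carol must be I (only option left). Remove I from Bob.
No further eliminations apply; Frank can still be any of J, N.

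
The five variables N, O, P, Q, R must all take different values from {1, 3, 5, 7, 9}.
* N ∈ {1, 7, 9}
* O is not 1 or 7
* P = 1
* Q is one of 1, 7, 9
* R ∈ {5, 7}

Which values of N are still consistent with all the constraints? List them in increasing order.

7, 9

P's domain is down to {1}, so P = 1. Remove 1 from N, Q.
The 4 still-open variables together cover exactly {3, 5, 7, 9} — 4 values for 4 variables — and 3 appears only in O's list, so O = 3.
Among the 3 still-open variables, 5 fits only R (and all 3 values in {5, 7, 9} must be used), so R = 5.
No further eliminations apply; N can still be any of 7, 9.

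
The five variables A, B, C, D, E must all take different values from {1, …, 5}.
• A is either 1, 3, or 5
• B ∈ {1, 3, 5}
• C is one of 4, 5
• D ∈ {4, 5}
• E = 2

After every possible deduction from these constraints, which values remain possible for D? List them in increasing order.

E's domain is down to {2}, so E = 2.
C and D between them cover only {4, 5} — a naked pair. Remove those values from A, B.
No further eliminations apply; D can still be any of 4, 5.

4, 5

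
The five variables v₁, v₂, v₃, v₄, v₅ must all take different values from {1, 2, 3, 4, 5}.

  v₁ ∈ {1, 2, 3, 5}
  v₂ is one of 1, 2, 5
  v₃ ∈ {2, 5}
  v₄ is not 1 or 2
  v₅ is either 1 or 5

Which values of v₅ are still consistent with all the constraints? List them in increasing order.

The 5 variables together cover exactly {1, 2, 3, 4, 5} — 5 values for 5 variables — and 4 appears only in v₄'s list, so v₄ = 4.
The 4 still-open variables together cover exactly {1, 2, 3, 5} — 4 values for 4 variables — and 3 appears only in v₁'s list, so v₁ = 3.
No further eliminations apply; v₅ can still be any of 1, 5.

1, 5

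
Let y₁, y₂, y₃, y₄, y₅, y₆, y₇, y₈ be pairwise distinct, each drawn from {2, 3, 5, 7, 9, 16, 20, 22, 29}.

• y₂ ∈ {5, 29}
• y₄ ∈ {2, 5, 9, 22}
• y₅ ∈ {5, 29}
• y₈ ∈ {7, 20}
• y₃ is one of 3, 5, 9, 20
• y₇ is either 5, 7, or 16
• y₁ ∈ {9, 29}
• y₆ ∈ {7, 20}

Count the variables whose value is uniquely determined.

3

y₂ and y₅ between them cover only {5, 29} — a naked pair. Remove those values from y₁, y₃, y₄, y₇.
y₁ has just one choice, so y₁ = 9. Eliminate 9 elsewhere: y₃, y₄.
The 2 variables y₆ and y₈ are confined to {7, 20}, which locks those values in; drop them from y₃, y₇.
y₃ has just one choice, so y₃ = 3.
y₇ must be 16 (only option left).
Determined: y₁=9, y₃=3, y₇=16. The other variables each still have more than one consistent value. That makes 3.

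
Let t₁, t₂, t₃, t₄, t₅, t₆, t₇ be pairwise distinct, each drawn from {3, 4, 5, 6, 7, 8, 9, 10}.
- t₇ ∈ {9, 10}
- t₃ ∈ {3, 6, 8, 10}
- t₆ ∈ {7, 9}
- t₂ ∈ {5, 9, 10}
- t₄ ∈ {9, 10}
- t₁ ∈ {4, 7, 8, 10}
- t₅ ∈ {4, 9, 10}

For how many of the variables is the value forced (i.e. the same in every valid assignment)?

4

t₄ and t₇ between them cover only {9, 10} — a naked pair. Remove those values from t₁, t₂, t₃, t₅, t₆.
t₂ has just one choice, so t₂ = 5.
t₅'s domain is down to {4}, so t₅ = 4. Strike 4 from t₁.
That leaves t₆ = 7. Remove 7 from t₁.
That leaves t₁ = 8. Remove 8 from t₃.
Determined: t₁=8, t₂=5, t₅=4, t₆=7. The other variables each still have more than one consistent value. That makes 4.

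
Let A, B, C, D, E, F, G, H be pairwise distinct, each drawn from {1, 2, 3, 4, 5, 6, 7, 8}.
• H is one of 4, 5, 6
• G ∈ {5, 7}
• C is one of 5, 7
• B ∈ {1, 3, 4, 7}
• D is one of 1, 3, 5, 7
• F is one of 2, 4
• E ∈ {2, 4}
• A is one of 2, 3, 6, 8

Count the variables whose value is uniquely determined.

2

The 8 variables together cover exactly {1, 2, 3, 4, 5, 6, 7, 8} — 8 values for 8 variables — and 8 appears only in A's list, so A = 8.
Among the 7 still-open variables, 6 fits only H (and all 7 values in {1, 2, 3, 4, 5, 6, 7} must be used), so H = 6.
C and G between them cover only {5, 7} — a naked pair. Remove those values from B, D.
The 2 variables E and F are confined to {2, 4}, which locks those values in; drop them from B.
Determined: A=8, H=6. The other variables each still have more than one consistent value. That makes 2.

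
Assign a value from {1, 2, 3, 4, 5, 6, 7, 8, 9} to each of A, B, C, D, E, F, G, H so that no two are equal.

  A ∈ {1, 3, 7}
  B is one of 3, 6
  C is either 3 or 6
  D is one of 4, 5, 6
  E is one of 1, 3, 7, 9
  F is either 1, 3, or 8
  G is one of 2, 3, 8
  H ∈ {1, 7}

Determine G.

2

B and C between them cover only {3, 6} — a naked pair. Remove those values from A, D, E, F, G.
A and H share exactly the 2 values {1, 7}; by pigeonhole those values go to them, so strike 1, 7 from E, F.
E must be 9 (only option left).
F has just one choice, so F = 8. So G can't be 8.
So G = 2.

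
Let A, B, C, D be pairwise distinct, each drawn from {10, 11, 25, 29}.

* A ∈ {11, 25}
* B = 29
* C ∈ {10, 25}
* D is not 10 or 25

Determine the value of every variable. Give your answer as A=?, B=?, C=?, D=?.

B must be 29 (only option left). Eliminate 29 elsewhere: D.
D must be 11 (only option left). Strike 11 from A.
A has just one choice, so A = 25. Remove 25 from C.
C must be 10 (only option left).

A=25, B=29, C=10, D=11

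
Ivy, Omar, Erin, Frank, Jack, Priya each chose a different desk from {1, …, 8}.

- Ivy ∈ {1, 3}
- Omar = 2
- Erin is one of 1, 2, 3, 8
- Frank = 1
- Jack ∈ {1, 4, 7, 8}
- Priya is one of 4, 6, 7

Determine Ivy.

Omar has just one choice, so Omar = 2. Strike 2 from Erin.
Frank must be 1 (only option left). So Ivy, Erin, Jack can't be 1.
So Ivy = 3.

3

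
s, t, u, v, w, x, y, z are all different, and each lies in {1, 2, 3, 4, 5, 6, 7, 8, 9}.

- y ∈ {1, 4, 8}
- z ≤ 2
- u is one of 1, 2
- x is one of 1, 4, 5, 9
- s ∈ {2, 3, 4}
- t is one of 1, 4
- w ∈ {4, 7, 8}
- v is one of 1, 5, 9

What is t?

4

The 8 variables together cover exactly {1, 2, 3, 4, 5, 7, 8, 9} — 8 values for 8 variables — and 3 appears only in s's list, so s = 3.
The 7 still-open variables draw from only 7 values {1, 2, 4, 5, 7, 8, 9}, so each is used; only w can be 7, hence w = 7.
The 6 still-open variables together cover exactly {1, 2, 4, 5, 8, 9} — 6 values for 6 variables — and 8 appears only in y's list, so y = 8.
u and z between them cover only {1, 2} — a naked pair. Remove those values from t, v, x.
So t = 4.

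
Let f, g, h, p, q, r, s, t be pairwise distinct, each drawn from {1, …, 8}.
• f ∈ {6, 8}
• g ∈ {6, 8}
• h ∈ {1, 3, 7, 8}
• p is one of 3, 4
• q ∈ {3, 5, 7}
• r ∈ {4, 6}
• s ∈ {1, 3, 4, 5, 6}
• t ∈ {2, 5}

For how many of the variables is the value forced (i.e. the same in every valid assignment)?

The 8 variables draw from only 8 values {1, 2, 3, 4, 5, 6, 7, 8}, so each is used; only t can be 2, hence t = 2.
f and g between them cover only {6, 8} — a naked pair. Remove those values from h, r, s.
r has just one choice, so r = 4. Strike 4 from p, s.
That leaves p = 3. Eliminate 3 elsewhere: h, q, s.
Determined: p=3, r=4, t=2. The other variables each still have more than one consistent value. That makes 3.

3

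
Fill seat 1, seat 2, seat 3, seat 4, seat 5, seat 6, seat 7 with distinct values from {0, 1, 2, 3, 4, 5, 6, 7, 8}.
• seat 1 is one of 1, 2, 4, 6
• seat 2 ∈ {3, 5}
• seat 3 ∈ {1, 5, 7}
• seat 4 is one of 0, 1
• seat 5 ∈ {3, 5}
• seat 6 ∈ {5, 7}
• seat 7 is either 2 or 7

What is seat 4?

0

seat 2 and seat 5 share exactly the 2 values {3, 5}; by pigeonhole those values go to them, so strike 3, 5 from seat 3, seat 6.
seat 6 must be 7 (only option left). Eliminate 7 elsewhere: seat 3, seat 7.
seat 7 has just one choice, so seat 7 = 2. Strike 2 from seat 1.
seat 3 must be 1 (only option left). Eliminate 1 elsewhere: seat 1, seat 4.
So seat 4 = 0.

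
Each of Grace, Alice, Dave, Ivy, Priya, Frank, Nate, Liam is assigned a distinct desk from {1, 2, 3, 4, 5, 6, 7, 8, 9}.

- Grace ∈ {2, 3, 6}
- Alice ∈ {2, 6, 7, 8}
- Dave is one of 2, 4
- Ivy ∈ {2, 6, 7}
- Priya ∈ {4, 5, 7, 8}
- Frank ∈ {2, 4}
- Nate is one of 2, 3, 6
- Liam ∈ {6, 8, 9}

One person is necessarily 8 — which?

The 8 variables draw from only 8 values {2, 3, 4, 5, 6, 7, 8, 9}, so each is used; only Priya can be 5, hence Priya = 5.
The 7 still-open variables together cover exactly {2, 3, 4, 6, 7, 8, 9} — 7 values for 7 variables — and 9 appears only in Liam's list, so Liam = 9.
The 6 still-open variables draw from only 6 values {2, 3, 4, 6, 7, 8}, so each is used; only Alice can be 8, hence Alice = 8.

Alice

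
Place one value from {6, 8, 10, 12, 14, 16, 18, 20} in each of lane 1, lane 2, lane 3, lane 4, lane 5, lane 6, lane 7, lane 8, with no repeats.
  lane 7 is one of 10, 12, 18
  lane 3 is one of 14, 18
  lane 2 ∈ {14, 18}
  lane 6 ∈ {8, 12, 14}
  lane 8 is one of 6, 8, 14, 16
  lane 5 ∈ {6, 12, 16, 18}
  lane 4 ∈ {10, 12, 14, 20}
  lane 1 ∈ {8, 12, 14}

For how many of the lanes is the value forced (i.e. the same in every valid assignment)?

2

The 8 variables draw from only 8 values {6, 8, 10, 12, 14, 16, 18, 20}, so each is used; only lane 4 can be 20, hence lane 4 = 20.
The 7 still-open variables together cover exactly {6, 8, 10, 12, 14, 16, 18} — 7 values for 7 variables — and 10 appears only in lane 7's list, so lane 7 = 10.
lane 2 and lane 3 between them cover only {14, 18} — a naked pair. Remove those values from lane 1, lane 5, lane 6, lane 8.
The 2 variables lane 1 and lane 6 are confined to {8, 12}, which locks those values in; drop them from lane 5, lane 8.
Determined: lane 4=20, lane 7=10. The other lanes each still have more than one consistent value. That makes 2.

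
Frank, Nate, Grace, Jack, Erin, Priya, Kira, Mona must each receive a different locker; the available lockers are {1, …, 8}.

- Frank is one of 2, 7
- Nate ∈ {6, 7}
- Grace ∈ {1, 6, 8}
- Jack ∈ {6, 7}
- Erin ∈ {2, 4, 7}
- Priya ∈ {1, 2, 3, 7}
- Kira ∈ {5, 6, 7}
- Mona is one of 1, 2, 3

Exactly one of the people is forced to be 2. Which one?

The 8 variables draw from only 8 values {1, 2, 3, 4, 5, 6, 7, 8}, so each is used; only Erin can be 4, hence Erin = 4.
The 7 still-open variables together cover exactly {1, 2, 3, 5, 6, 7, 8} — 7 values for 7 variables — and 5 appears only in Kira's list, so Kira = 5.
The 6 still-open variables together cover exactly {1, 2, 3, 6, 7, 8} — 6 values for 6 variables — and 8 appears only in Grace's list, so Grace = 8.
Nate and Jack between them cover only {6, 7} — a naked pair. Remove those values from Frank, Priya.
So 2 goes to Frank.

Frank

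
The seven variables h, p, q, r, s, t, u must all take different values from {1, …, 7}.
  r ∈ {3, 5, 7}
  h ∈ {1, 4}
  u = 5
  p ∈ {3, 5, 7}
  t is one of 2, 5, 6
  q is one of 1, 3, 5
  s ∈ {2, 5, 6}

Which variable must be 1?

u's domain is down to {5}, so u = 5. Eliminate 5 elsewhere: p, q, r, s, t.
The 6 still-open variables draw from only 6 values {1, 2, 3, 4, 6, 7}, so each is used; only h can be 4, hence h = 4.
The 5 still-open variables draw from only 5 values {1, 2, 3, 6, 7}, so each is used; only q can be 1, hence q = 1.

q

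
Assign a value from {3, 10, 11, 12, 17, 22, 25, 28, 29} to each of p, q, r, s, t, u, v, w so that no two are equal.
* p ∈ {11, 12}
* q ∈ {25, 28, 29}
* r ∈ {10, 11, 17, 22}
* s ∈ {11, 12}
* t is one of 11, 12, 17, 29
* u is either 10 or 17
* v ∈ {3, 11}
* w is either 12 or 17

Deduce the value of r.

The 2 variables p and s are confined to {11, 12}, which locks those values in; drop them from r, t, v, w.
v must be 3 (only option left).
w must be 17 (only option left). Strike 17 from r, t, u.
That leaves t = 29. Eliminate 29 elsewhere: q.
u has just one choice, so u = 10. Strike 10 from r.
So r = 22.

22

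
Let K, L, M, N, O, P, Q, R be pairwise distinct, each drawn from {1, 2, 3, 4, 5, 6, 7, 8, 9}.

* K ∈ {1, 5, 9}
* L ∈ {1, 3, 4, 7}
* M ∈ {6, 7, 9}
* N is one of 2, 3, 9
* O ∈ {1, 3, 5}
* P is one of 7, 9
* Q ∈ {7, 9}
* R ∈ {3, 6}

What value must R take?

The 8 variables together cover exactly {1, 2, 3, 4, 5, 6, 7, 9} — 8 values for 8 variables — and 2 appears only in N's list, so N = 2.
Among the 7 still-open variables, 4 fits only L (and all 7 values in {1, 3, 4, 5, 6, 7, 9} must be used), so L = 4.
P and Q between them cover only {7, 9} — a naked pair. Remove those values from K, M.
That leaves M = 6. Strike 6 from R.
So R = 3.

3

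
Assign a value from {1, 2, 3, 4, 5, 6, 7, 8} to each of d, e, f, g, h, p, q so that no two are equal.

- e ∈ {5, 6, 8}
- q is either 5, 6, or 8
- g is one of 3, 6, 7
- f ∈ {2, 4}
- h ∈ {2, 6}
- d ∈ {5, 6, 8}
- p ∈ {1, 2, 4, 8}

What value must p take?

d, e, q share exactly the 3 values {5, 6, 8}; by pigeonhole those values go to them, so strike 5, 6, 8 from g, h, p.
h's domain is down to {2}, so h = 2. Strike 2 from f, p.
f has just one choice, so f = 4. Remove 4 from p.
So p = 1.

1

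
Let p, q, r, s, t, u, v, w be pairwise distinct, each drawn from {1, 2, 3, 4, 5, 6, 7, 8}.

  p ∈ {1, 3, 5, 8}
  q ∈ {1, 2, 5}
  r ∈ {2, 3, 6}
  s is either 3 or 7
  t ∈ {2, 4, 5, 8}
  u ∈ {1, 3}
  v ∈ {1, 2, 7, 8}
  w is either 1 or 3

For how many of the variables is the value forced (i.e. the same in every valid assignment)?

3

The 8 variables draw from only 8 values {1, 2, 3, 4, 5, 6, 7, 8}, so each is used; only t can be 4, hence t = 4.
The 7 still-open variables draw from only 7 values {1, 2, 3, 5, 6, 7, 8}, so each is used; only r can be 6, hence r = 6.
u and w share exactly the 2 values {1, 3}; by pigeonhole those values go to them, so strike 1, 3 from p, q, s, v.
s must be 7 (only option left). Eliminate 7 elsewhere: v.
Determined: r=6, s=7, t=4. The other variables each still have more than one consistent value. That makes 3.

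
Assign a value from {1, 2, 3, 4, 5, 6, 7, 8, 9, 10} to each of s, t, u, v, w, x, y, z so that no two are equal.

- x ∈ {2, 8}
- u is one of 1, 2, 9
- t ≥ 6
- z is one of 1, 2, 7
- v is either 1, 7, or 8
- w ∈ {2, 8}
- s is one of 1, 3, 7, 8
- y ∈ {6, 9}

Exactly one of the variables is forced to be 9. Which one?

Among the 8 variables, 3 fits only s (and all 8 values in {1, 2, 3, 6, 7, 8, 9, 10} must be used), so s = 3.
The 7 still-open variables draw from only 7 values {1, 2, 6, 7, 8, 9, 10}, so each is used; only t can be 10, hence t = 10.
The 6 still-open variables draw from only 6 values {1, 2, 6, 7, 8, 9}, so each is used; only y can be 6, hence y = 6.
The 5 still-open variables draw from only 5 values {1, 2, 7, 8, 9}, so each is used; only u can be 9, hence u = 9.

u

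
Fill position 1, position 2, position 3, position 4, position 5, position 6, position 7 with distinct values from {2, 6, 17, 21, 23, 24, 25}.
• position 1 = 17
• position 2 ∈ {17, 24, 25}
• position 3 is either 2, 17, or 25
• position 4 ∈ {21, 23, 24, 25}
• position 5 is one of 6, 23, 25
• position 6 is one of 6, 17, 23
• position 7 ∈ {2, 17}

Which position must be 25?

position 1 has just one choice, so position 1 = 17. Eliminate 17 elsewhere: position 2, position 3, position 6, position 7.
position 7's domain is down to {2}, so position 7 = 2. Strike 2 from position 3.
So 25 goes to position 3.

position 3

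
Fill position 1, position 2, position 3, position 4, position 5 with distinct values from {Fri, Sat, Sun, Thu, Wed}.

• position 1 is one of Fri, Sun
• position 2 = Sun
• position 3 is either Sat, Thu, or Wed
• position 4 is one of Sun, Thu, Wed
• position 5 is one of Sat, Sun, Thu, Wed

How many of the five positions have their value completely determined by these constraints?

position 2's domain is down to {Sun}, so position 2 = Sun. Eliminate Sun elsewhere: position 1, position 4, position 5.
position 1 has just one choice, so position 1 = Fri.
Determined: position 1=Fri, position 2=Sun. The other positions each still have more than one consistent value. That makes 2.

2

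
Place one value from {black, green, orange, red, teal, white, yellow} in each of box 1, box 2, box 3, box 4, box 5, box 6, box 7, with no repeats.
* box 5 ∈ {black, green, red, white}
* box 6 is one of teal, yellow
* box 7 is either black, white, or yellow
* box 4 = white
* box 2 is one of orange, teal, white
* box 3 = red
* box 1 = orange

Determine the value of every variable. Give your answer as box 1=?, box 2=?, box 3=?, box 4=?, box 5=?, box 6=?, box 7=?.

box 1 has just one choice, so box 1 = orange. Strike orange from box 2.
That leaves box 3 = red. Eliminate red elsewhere: box 5.
box 4 has just one choice, so box 4 = white. Strike white from box 2, box 5, box 7.
box 2 has just one choice, so box 2 = teal. Eliminate teal elsewhere: box 6.
box 6's domain is down to {yellow}, so box 6 = yellow. Strike yellow from box 7.
box 7 must be black (only option left). So box 5 can't be black.
box 5 must be green (only option left).

box 1=orange, box 2=teal, box 3=red, box 4=white, box 5=green, box 6=yellow, box 7=black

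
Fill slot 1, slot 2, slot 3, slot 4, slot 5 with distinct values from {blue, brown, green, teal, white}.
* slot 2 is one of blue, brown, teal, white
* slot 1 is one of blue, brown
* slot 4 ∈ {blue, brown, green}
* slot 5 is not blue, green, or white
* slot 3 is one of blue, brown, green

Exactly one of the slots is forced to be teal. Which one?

slot 5

The 5 variables together cover exactly {blue, brown, green, teal, white} — 5 values for 5 variables — and white appears only in slot 2's list, so slot 2 = white.
The 4 still-open variables draw from only 4 values {blue, brown, green, teal}, so each is used; only slot 5 can be teal, hence slot 5 = teal.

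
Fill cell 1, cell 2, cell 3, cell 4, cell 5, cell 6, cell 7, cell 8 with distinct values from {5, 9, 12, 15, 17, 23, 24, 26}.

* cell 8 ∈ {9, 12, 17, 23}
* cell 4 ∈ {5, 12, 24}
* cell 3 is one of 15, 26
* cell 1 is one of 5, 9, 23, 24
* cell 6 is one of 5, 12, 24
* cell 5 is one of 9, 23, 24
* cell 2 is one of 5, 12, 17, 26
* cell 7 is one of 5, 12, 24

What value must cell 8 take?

The 8 variables draw from only 8 values {5, 9, 12, 15, 17, 23, 24, 26}, so each is used; only cell 3 can be 15, hence cell 3 = 15.
Among the 7 still-open variables, 26 fits only cell 2 (and all 7 values in {5, 9, 12, 17, 23, 24, 26} must be used), so cell 2 = 26.
The 6 still-open variables together cover exactly {5, 9, 12, 17, 23, 24} — 6 values for 6 variables — and 17 appears only in cell 8's list, so cell 8 = 17.

17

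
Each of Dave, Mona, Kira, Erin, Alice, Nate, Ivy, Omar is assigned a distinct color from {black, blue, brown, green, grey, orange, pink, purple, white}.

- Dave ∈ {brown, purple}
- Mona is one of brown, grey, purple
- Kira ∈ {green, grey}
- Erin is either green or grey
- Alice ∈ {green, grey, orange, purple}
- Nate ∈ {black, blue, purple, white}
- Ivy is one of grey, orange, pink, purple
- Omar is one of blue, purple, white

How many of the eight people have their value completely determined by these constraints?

2

Kira and Erin share exactly the 2 values {green, grey}; by pigeonhole those values go to them, so strike green, grey from Mona, Alice, Ivy.
Dave and Mona between them cover only {brown, purple} — a naked pair. Remove those values from Alice, Nate, Ivy, Omar.
Alice has just one choice, so Alice = orange. So Ivy can't be orange.
Ivy must be pink (only option left).
Determined: Alice=orange, Ivy=pink. The other people each still have more than one consistent value. That makes 2.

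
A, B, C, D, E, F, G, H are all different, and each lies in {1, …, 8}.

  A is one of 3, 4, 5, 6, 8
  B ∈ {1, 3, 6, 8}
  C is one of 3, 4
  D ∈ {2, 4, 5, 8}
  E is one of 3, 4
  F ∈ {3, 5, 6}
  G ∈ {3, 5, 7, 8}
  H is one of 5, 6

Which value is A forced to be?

8

The 8 variables together cover exactly {1, 2, 3, 4, 5, 6, 7, 8} — 8 values for 8 variables — and 1 appears only in B's list, so B = 1.
The 7 still-open variables draw from only 7 values {2, 3, 4, 5, 6, 7, 8}, so each is used; only D can be 2, hence D = 2.
The 6 still-open variables draw from only 6 values {3, 4, 5, 6, 7, 8}, so each is used; only G can be 7, hence G = 7.
Among the 5 still-open variables, 8 fits only A (and all 5 values in {3, 4, 5, 6, 8} must be used), so A = 8.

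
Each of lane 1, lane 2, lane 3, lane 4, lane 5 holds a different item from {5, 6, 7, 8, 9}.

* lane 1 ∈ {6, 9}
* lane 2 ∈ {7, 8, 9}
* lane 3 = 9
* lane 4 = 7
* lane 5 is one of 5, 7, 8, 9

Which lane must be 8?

lane 3 must be 9 (only option left). Remove 9 from lane 1, lane 2, lane 5.
lane 4 must be 7 (only option left). So lane 2, lane 5 can't be 7.
So 8 goes to lane 2.

lane 2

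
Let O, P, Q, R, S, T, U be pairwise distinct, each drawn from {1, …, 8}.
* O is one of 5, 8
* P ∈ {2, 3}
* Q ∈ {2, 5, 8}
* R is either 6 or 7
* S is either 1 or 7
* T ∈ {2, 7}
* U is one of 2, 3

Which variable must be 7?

The 7 variables together cover exactly {1, 2, 3, 5, 6, 7, 8} — 7 values for 7 variables — and 1 appears only in S's list, so S = 1.
Among the 6 still-open variables, 6 fits only R (and all 6 values in {2, 3, 5, 6, 7, 8} must be used), so R = 6.
The 5 still-open variables draw from only 5 values {2, 3, 5, 7, 8}, so each is used; only T can be 7, hence T = 7.

T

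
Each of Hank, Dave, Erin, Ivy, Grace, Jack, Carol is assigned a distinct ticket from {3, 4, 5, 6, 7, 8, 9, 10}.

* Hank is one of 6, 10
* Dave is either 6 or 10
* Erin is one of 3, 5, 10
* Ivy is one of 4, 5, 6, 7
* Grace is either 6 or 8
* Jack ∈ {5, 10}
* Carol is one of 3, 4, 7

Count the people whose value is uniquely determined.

Among the 7 variables, 8 fits only Grace (and all 7 values in {3, 4, 5, 6, 7, 8, 10} must be used), so Grace = 8.
Hank and Dave between them cover only {6, 10} — a naked pair. Remove those values from Erin, Ivy, Jack.
Jack has just one choice, so Jack = 5. Strike 5 from Erin, Ivy.
Erin must be 3 (only option left). So Carol can't be 3.
Determined: Erin=3, Grace=8, Jack=5. The other people each still have more than one consistent value. That makes 3.

3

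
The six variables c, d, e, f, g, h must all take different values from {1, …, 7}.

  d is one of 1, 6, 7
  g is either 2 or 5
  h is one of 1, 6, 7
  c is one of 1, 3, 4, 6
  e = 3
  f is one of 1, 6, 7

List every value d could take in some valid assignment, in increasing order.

e has just one choice, so e = 3. Eliminate 3 elsewhere: c.
d, f, h between them cover only {1, 6, 7} — a naked triple. Remove those values from c.
c's domain is down to {4}, so c = 4.
No further eliminations apply; d can still be any of 1, 6, 7.

1, 6, 7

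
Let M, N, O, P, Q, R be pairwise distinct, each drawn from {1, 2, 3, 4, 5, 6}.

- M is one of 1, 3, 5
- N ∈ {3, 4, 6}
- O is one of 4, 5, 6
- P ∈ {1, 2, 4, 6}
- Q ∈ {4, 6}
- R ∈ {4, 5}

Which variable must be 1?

The 6 variables draw from only 6 values {1, 2, 3, 4, 5, 6}, so each is used; only P can be 2, hence P = 2.
The 5 still-open variables draw from only 5 values {1, 3, 4, 5, 6}, so each is used; only M can be 1, hence M = 1.

M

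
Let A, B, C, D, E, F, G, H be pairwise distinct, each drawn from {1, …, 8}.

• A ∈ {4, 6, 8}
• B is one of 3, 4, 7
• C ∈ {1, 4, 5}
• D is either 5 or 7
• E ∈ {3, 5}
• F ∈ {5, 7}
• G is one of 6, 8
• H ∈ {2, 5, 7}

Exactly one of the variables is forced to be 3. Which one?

E

The 8 variables draw from only 8 values {1, 2, 3, 4, 5, 6, 7, 8}, so each is used; only C can be 1, hence C = 1.
Among the 7 still-open variables, 2 fits only H (and all 7 values in {2, 3, 4, 5, 6, 7, 8} must be used), so H = 2.
D and F between them cover only {5, 7} — a naked pair. Remove those values from B, E.
So 3 goes to E.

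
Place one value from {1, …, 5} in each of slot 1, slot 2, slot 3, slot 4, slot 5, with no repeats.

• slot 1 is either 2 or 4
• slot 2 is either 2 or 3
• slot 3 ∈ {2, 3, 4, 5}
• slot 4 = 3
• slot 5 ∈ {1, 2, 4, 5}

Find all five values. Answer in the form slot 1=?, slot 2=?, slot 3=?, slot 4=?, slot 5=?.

slot 4 must be 3 (only option left). So slot 2, slot 3 can't be 3.
slot 2's domain is down to {2}, so slot 2 = 2. Strike 2 from slot 1, slot 3, slot 5.
slot 1 has just one choice, so slot 1 = 4. Remove 4 from slot 3, slot 5.
slot 3 must be 5 (only option left). Remove 5 from slot 5.
slot 5 has just one choice, so slot 5 = 1.

slot 1=4, slot 2=2, slot 3=5, slot 4=3, slot 5=1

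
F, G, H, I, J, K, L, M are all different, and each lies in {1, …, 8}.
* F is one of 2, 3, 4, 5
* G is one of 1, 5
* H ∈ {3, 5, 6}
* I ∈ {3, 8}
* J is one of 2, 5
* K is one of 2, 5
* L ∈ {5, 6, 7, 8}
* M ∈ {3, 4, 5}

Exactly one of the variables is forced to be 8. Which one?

I

The 8 variables draw from only 8 values {1, 2, 3, 4, 5, 6, 7, 8}, so each is used; only G can be 1, hence G = 1.
The 7 still-open variables together cover exactly {2, 3, 4, 5, 6, 7, 8} — 7 values for 7 variables — and 7 appears only in L's list, so L = 7.
The 6 still-open variables together cover exactly {2, 3, 4, 5, 6, 8} — 6 values for 6 variables — and 6 appears only in H's list, so H = 6.
Among the 5 still-open variables, 8 fits only I (and all 5 values in {2, 3, 4, 5, 8} must be used), so I = 8.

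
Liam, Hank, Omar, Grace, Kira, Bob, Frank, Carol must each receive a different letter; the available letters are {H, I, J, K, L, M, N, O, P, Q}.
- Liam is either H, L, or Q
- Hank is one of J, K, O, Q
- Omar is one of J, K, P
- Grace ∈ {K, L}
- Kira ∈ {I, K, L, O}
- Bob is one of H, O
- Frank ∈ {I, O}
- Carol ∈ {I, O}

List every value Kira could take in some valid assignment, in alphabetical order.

K, L

Among the 8 variables, P fits only Omar (and all 8 values in {H, I, J, K, L, O, P, Q} must be used), so Omar = P.
Among the 7 still-open variables, J fits only Hank (and all 7 values in {H, I, J, K, L, O, Q} must be used), so Hank = J.
The 6 still-open variables together cover exactly {H, I, K, L, O, Q} — 6 values for 6 variables — and Q appears only in Liam's list, so Liam = Q.
The 5 still-open variables draw from only 5 values {H, I, K, L, O}, so each is used; only Bob can be H, hence Bob = H.
Frank and Carol between them cover only {I, O} — a naked pair. Remove those values from Kira.
No further eliminations apply; Kira can still be any of K, L.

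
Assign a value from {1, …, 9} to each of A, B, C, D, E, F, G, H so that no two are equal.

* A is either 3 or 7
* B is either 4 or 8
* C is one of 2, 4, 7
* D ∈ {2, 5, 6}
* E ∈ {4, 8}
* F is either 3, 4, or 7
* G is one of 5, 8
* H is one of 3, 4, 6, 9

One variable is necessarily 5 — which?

G

Among the 8 variables, 9 fits only H (and all 8 values in {2, 3, 4, 5, 6, 7, 8, 9} must be used), so H = 9.
The 7 still-open variables together cover exactly {2, 3, 4, 5, 6, 7, 8} — 7 values for 7 variables — and 6 appears only in D's list, so D = 6.
The 6 still-open variables together cover exactly {2, 3, 4, 5, 7, 8} — 6 values for 6 variables — and 2 appears only in C's list, so C = 2.
The 5 still-open variables draw from only 5 values {3, 4, 5, 7, 8}, so each is used; only G can be 5, hence G = 5.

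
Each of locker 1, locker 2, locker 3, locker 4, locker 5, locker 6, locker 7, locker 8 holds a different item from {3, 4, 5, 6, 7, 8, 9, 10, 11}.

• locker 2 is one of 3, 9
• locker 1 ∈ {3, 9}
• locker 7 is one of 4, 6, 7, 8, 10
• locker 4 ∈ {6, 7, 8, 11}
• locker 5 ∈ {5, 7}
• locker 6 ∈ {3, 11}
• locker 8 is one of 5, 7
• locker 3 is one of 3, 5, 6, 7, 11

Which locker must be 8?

locker 4

locker 1 and locker 2 share exactly the 2 values {3, 9}; by pigeonhole those values go to them, so strike 3, 9 from locker 3, locker 6.
locker 6 must be 11 (only option left). Eliminate 11 elsewhere: locker 3, locker 4.
locker 5 and locker 8 share exactly the 2 values {5, 7}; by pigeonhole those values go to them, so strike 5, 7 from locker 3, locker 4, locker 7.
That leaves locker 3 = 6. Strike 6 from locker 4, locker 7.
So 8 goes to locker 4.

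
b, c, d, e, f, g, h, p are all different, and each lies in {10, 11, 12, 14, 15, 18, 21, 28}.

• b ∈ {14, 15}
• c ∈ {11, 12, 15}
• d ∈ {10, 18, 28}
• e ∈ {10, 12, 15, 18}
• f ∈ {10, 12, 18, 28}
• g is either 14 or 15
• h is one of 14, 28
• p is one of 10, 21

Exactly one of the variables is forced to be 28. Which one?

The 8 variables draw from only 8 values {10, 11, 12, 14, 15, 18, 21, 28}, so each is used; only c can be 11, hence c = 11.
The 7 still-open variables together cover exactly {10, 12, 14, 15, 18, 21, 28} — 7 values for 7 variables — and 21 appears only in p's list, so p = 21.
b and g share exactly the 2 values {14, 15}; by pigeonhole those values go to them, so strike 14, 15 from e, h.
So 28 goes to h.

h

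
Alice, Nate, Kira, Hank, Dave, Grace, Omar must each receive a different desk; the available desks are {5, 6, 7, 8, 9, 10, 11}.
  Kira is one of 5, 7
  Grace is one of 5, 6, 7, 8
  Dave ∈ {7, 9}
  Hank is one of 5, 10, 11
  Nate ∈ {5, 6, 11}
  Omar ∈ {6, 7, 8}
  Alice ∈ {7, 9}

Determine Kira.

Among the 7 variables, 10 fits only Hank (and all 7 values in {5, 6, 7, 8, 9, 10, 11} must be used), so Hank = 10.
The 6 still-open variables together cover exactly {5, 6, 7, 8, 9, 11} — 6 values for 6 variables — and 11 appears only in Nate's list, so Nate = 11.
Alice and Dave share exactly the 2 values {7, 9}; by pigeonhole those values go to them, so strike 7, 9 from Kira, Grace, Omar.
So Kira = 5.

5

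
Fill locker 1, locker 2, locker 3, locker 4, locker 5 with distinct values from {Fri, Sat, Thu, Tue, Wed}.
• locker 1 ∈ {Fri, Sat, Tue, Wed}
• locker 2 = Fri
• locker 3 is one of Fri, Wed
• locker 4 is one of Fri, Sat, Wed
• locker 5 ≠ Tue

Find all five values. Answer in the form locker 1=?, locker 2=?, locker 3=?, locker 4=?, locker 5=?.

locker 2 has just one choice, so locker 2 = Fri. Remove Fri from locker 1, locker 3, locker 4, locker 5.
locker 3 must be Wed (only option left). Remove Wed from locker 1, locker 4, locker 5.
locker 4 has just one choice, so locker 4 = Sat. Eliminate Sat elsewhere: locker 1, locker 5.
locker 5 has just one choice, so locker 5 = Thu.
locker 1 must be Tue (only option left).

locker 1=Tue, locker 2=Fri, locker 3=Wed, locker 4=Sat, locker 5=Thu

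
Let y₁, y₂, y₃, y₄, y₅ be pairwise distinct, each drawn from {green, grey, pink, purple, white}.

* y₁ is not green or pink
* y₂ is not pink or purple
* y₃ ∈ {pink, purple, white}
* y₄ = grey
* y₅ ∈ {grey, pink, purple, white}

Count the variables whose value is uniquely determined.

y₄ has just one choice, so y₄ = grey. Remove grey from y₁, y₂, y₅.
The 4 still-open variables draw from only 4 values {green, pink, purple, white}, so each is used; only y₂ can be green, hence y₂ = green.
Determined: y₂=green, y₄=grey. The other variables each still have more than one consistent value. That makes 2.

2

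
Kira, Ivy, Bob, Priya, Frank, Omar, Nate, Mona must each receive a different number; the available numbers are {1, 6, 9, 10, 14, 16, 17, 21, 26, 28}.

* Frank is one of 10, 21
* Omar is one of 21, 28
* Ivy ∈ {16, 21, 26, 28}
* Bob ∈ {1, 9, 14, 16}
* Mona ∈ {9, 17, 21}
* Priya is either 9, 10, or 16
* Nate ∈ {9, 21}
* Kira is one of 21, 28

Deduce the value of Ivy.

26

Kira and Omar between them cover only {21, 28} — a naked pair. Remove those values from Ivy, Frank, Nate, Mona.
Frank's domain is down to {10}, so Frank = 10. Eliminate 10 elsewhere: Priya.
Nate's domain is down to {9}, so Nate = 9. Strike 9 from Bob, Priya, Mona.
Mona must be 17 (only option left).
That leaves Priya = 16. Strike 16 from Ivy, Bob.
So Ivy = 26.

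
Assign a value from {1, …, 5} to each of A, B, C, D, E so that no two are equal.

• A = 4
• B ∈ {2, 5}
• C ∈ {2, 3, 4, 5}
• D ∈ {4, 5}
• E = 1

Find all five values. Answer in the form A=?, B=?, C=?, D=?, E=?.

A's domain is down to {4}, so A = 4. Remove 4 from C, D.
D has just one choice, so D = 5. Strike 5 from B, C.
E must be 1 (only option left).
That leaves B = 2. Remove 2 from C.
C must be 3 (only option left).

A=4, B=2, C=3, D=5, E=1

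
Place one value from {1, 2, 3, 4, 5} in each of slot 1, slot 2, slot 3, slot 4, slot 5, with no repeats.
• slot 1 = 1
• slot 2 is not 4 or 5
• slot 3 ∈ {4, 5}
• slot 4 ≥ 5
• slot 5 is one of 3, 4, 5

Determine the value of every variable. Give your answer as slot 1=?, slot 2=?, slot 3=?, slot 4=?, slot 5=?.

slot 1 must be 1 (only option left). Remove 1 from slot 2.
slot 4's domain is down to {5}, so slot 4 = 5. Eliminate 5 elsewhere: slot 3, slot 5.
slot 3 has just one choice, so slot 3 = 4. Strike 4 from slot 5.
That leaves slot 5 = 3. Remove 3 from slot 2.
slot 2 must be 2 (only option left).

slot 1=1, slot 2=2, slot 3=4, slot 4=5, slot 5=3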